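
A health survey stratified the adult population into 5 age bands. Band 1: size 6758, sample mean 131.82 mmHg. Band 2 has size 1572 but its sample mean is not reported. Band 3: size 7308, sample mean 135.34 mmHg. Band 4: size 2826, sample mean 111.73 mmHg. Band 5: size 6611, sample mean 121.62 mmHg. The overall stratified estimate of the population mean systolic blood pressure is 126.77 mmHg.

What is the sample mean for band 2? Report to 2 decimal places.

Σ Nₕx̄ₕ = N·μ, so 1572·x̄_2 = 25075·126.77 − (6758·131.82 + 7308·135.34 + 2826·111.73 + 6611·121.62).
= 3178757.75 − 2999683.08 = 179074.67.
x̄_2 = 179074.67 / 1572 = 113.9152... → 113.92.

113.92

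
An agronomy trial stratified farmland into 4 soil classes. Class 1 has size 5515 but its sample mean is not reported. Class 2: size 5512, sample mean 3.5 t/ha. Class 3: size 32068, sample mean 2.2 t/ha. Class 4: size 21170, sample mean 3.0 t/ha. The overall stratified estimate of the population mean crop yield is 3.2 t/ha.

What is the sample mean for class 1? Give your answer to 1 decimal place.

9.5

N = 5515 + 5512 + 32068 + 21170 = 64265.
Overall total = μ·N = 3.2·64265 = 205648.
Subtract the known strata: 5512·3.5 + 32068·2.2 + 21170·3.0 = 153351.6.
Remaining total for class 1: 205648 − 153351.6 = 52296.4.
Divide by its size: 52296.4 / 5515 = 9.483... → 9.5.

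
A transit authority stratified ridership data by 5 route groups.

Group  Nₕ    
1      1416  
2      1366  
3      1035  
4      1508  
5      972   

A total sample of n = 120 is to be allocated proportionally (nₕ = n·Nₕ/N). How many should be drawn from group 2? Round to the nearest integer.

26

Share of group 2 = 1366/6297 = 0.21693.
Allocate 120 × 0.21693 = 26.031... → 26.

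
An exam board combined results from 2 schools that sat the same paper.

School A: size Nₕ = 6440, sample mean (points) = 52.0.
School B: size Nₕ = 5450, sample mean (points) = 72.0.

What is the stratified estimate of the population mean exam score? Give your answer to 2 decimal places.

N = 11890; weights Wₕ = Nₕ/N = (0.5416, 0.4584).
x̄_st = Σ Wₕ·x̄ₕ = 0.5416·52.0 + 0.4584·72.0 ≈ 61.1674...
→ 61.17.

61.17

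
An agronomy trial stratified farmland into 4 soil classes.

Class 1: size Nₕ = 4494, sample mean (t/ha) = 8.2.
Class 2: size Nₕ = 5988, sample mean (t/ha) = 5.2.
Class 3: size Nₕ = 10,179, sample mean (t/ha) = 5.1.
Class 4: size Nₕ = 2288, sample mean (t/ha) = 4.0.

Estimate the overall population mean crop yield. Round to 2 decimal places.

N = 4494 + 5988 + 10179 + 2288 = 22949.
The stratified mean weights each stratum mean by its population share Nₕ/N.
Σ Nₕx̄ₕ = 4494·8.2 + 5988·5.2 + 10179·5.1 + 2288·4.0 = 36850.8 + 31137.6 + 51912.9 + 9152 = 129053.3.
Divide by N: 129053.3 / 22949 = 5.6235... → 5.62.

5.62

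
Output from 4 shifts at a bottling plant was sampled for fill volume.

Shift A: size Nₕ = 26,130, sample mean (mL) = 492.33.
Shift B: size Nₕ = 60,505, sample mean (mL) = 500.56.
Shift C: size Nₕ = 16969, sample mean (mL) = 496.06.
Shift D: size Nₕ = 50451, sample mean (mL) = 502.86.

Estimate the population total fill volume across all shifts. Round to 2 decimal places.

76938397.70

A: 26130·492.33 = 12864582.9
B: 60505·500.56 = 30286382.8
C: 16969·496.06 = 8417642.14
D: 50451·502.86 = 25369789.86
τ̂ = Σ Nₕx̄ₕ = 76938397.70.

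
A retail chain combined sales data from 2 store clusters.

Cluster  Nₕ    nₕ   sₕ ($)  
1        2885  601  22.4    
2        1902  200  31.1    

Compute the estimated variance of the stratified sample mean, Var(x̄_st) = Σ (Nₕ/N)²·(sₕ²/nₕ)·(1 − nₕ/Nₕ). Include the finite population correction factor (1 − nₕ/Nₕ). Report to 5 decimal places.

0.92325

N = 4787; Wₕ = Nₕ/N.
cluster 1: (2885/4787)²·22.4²/601·(1 − 601/2885) = 0.24006930
cluster 2: (1902/4787)²·31.1²/200·(1 − 200/1902) = 0.68317819
Sum = 0.92324749 → 0.92325.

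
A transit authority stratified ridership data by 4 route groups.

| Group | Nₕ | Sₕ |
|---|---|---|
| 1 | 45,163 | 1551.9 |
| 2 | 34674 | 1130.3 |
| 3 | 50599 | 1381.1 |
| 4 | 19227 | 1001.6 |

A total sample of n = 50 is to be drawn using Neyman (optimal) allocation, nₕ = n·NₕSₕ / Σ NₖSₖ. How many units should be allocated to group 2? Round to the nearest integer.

10

Σ NₕSₕ = 45163·1551.9 + 34674·1130.3 + 50599·1381.1 + 19227·1001.6 = 198420524.
Share for 2: 39192022.2/198420524 = 0.19752.
n_2 = 50 × 0.19752 = 9.876... → 10.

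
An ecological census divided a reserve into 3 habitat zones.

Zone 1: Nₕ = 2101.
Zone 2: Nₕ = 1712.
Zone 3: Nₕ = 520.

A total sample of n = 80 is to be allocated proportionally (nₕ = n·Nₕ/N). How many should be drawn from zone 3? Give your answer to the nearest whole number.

Share of zone 3 = 520/4333 = 0.12001.
Allocate 80 × 0.12001 = 9.601... → 10.

10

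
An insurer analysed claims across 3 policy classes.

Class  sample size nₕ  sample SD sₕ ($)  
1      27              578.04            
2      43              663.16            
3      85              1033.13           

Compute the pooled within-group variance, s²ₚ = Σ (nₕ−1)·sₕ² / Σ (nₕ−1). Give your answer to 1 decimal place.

Degrees of freedom: 26 + 42 + 84 = 152.
Σ(nₕ−1)sₕ² = 26·334130.2416 + 42·439781.1856 + 84·1067357.5969 = 116816234.2164.
s²ₚ = 116816234.2164 / 152 = 768527.857... → 768527.9.

768527.9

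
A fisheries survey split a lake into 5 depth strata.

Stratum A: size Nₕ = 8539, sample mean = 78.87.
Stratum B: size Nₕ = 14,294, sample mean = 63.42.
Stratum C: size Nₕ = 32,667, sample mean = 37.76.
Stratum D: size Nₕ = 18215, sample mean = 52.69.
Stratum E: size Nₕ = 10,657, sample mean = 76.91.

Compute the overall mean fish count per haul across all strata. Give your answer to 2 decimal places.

x̄_st = (Σ Nₕx̄ₕ) / (Σ Nₕ) = (8539·78.87 + 14294·63.42 + 32667·37.76 + 18215·52.69 + 10657·76.91) / 84372
= 4592880.55 / 84372 = 54.4361... → 54.44.

54.44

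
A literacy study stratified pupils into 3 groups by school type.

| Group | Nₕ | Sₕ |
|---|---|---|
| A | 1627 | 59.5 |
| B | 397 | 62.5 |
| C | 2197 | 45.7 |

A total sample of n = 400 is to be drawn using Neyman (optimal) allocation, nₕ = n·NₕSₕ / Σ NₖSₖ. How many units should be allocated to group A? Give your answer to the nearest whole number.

174

A: NₕSₕ = 1627·59.5 = 96806.5
B: NₕSₕ = 397·62.5 = 24812.5
C: NₕSₕ = 2197·45.7 = 100402.9
Σ NₕSₕ = 222021.9.
n_A = 400·96806.5/222021.9 = 174.409... → 174.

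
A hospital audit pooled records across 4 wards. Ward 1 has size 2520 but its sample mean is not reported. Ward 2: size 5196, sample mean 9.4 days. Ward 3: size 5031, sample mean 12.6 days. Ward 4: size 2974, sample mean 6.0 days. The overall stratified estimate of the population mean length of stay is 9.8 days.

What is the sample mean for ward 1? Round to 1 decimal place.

Σ Nₕx̄ₕ = N·μ, so 2520·x̄_1 = 15721·9.8 − (5196·9.4 + 5031·12.6 + 2974·6.0).
= 154065.8 − 130077 = 23988.8.
x̄_1 = 23988.8 / 2520 = 9.519... → 9.5.

9.5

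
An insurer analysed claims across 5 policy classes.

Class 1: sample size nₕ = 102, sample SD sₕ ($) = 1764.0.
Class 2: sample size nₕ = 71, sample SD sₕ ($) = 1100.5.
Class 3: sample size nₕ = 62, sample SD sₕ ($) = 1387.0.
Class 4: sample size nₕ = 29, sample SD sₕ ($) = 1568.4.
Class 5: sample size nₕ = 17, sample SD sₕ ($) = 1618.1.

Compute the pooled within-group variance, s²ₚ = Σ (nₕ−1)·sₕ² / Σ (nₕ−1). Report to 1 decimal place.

Degrees of freedom: 101 + 70 + 61 + 28 + 16 = 276.
Σ(nₕ−1)sₕ² = 101·3111696 + 70·1211100.25 + 61·1923769 + 28·2459878.56 + 16·2618247.61 = 627176783.94.
s²ₚ = 627176783.94 / 276 = 2272379.652... → 2272379.7.

2272379.7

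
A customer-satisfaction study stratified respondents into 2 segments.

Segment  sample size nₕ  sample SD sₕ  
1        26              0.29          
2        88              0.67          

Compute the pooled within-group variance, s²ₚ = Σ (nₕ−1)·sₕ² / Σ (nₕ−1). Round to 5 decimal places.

Degrees of freedom: 25 + 87 = 112.
Σ(nₕ−1)sₕ² = 25·0.0841 + 87·0.4489 = 41.1568.
s²ₚ = 41.1568 / 112 = 0.3674714... → 0.36747.

0.36747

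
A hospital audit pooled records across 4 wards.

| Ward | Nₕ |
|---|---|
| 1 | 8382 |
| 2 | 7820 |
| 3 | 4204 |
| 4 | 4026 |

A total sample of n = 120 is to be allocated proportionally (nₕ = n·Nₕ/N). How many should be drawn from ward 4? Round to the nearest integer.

20

N = 8382 + 7820 + 4204 + 4026 = 24432.
n_4 = 120·4026/24432 = 19.774... → 20.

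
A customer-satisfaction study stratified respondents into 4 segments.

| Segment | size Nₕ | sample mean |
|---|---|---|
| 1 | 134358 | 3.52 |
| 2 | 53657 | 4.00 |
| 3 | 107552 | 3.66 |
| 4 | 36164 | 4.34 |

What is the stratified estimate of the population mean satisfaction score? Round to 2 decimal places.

3.73

x̄_st = (Σ Nₕx̄ₕ) / (Σ Nₕ) = (134358·3.52 + 53657·4.00 + 107552·3.66 + 36164·4.34) / 331731
= 1238160.24 / 331731 = 3.7324... → 3.73.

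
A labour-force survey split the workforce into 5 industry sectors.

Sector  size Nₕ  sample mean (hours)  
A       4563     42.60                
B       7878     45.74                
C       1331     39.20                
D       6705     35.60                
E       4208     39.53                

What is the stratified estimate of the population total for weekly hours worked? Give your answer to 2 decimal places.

Population total = Σ Nₕ·x̄ₕ (each stratum's size times its mean).
4563·42.60 + 7878·45.74 + 1331·39.20 + 6705·35.60 + 4208·39.53 = 194383.8 + 360339.72 + 52175.2 + 238698 + 166342.24 = 1011938.96.

1011938.96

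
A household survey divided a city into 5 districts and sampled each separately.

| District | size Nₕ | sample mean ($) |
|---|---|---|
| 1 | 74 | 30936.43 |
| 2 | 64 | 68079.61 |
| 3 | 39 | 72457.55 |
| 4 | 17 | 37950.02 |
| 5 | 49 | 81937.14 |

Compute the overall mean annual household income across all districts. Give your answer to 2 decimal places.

x̄_st = (Σ Nₕx̄ₕ) / (Σ Nₕ) = (74·30936.43 + 64·68079.61 + 39·72457.55 + 17·37950.02 + 49·81937.14) / 243
= 14132305.51 / 243 = 58157.6358... → 58157.64.

58157.64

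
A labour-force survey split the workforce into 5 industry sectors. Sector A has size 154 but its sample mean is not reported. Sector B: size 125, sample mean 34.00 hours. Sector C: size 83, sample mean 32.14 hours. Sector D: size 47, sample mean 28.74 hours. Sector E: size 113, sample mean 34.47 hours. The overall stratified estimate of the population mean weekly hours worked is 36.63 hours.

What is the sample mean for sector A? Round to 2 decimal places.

45.18

N = 154 + 125 + 83 + 47 + 113 = 522.
Overall total = μ·N = 36.63·522 = 19120.86.
Subtract the known strata: 125·34.00 + 83·32.14 + 47·28.74 + 113·34.47 = 12163.51.
Remaining total for sector A: 19120.86 − 12163.51 = 6957.35.
Divide by its size: 6957.35 / 154 = 45.1776... → 45.18.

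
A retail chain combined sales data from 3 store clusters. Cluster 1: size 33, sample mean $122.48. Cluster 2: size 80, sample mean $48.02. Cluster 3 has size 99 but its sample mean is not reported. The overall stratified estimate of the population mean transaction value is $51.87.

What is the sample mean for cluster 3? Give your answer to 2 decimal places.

31.44

N = 33 + 80 + 99 = 212.
Overall total = μ·N = 51.87·212 = 10996.44.
Subtract the known strata: 33·122.48 + 80·48.02 = 7883.44.
Remaining total for cluster 3: 10996.44 − 7883.44 = 3113.
Divide by its size: 3113 / 99 = 31.4444... → 31.44.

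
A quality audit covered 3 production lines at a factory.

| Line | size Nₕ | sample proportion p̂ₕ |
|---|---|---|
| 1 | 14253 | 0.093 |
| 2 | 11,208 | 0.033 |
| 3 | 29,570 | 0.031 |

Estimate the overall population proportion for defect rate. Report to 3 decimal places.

0.047

Wₕ = Nₕ/N with N = 55031: 0.2590, 0.2037, 0.5373.
p̂_st = 0.2590·0.093 + 0.2037·0.033 + 0.5373·0.031 ≈ 0.04747... → 0.047.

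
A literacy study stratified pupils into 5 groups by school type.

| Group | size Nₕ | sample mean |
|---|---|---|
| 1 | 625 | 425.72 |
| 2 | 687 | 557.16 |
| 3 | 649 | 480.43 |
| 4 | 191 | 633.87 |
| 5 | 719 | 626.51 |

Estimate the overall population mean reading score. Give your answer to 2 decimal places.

533.67

x̄_st = (Σ Nₕx̄ₕ) / (Σ Nₕ) = (625·425.72 + 687·557.16 + 649·480.43 + 191·633.87 + 719·626.51) / 2871
= 1532172.85 / 2871 = 533.6722... → 533.67.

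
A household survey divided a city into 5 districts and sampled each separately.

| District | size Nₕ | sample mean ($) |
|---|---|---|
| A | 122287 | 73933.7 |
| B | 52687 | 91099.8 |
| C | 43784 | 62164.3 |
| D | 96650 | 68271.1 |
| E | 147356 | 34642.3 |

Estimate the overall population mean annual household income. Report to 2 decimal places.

N = 462764; weights Wₕ = Nₕ/N = (0.2643, 0.1139, 0.0946, 0.2089, 0.3184).
x̄_st = Σ Wₕ·x̄ₕ = 0.2643·73933.7 + 0.1139·91099.8 + 0.0946·62164.3 + 0.2089·68271.1 + 0.3184·34642.3 ≈ 61080.5072...
→ 61080.51.

61080.51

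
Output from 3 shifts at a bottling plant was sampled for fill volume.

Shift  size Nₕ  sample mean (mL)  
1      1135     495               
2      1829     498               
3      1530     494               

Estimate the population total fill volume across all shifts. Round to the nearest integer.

2228487

Estimate total by summing Nₕ·x̄ₕ over strata.
1135·495 + 1829·498 + 1530·494 = 561825 + 910842 + 755820 = 2228487.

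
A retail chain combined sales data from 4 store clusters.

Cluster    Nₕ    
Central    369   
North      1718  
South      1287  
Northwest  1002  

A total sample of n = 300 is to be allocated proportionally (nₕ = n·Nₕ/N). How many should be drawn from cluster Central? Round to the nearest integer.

25

N = 369 + 1718 + 1287 + 1002 = 4376.
n_Central = 300·369/4376 = 25.297... → 25.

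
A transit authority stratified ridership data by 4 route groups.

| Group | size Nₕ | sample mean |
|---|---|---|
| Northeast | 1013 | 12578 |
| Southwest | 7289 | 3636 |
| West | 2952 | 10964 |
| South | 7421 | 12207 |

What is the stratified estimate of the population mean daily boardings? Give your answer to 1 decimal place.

x̄_st = (Σ Nₕx̄ₕ) / (Σ Nₕ) = (1013·12578 + 7289·3636 + 2952·10964 + 7421·12207) / 18675
= 162198193 / 18675 = 8685.312... → 8685.3.

8685.3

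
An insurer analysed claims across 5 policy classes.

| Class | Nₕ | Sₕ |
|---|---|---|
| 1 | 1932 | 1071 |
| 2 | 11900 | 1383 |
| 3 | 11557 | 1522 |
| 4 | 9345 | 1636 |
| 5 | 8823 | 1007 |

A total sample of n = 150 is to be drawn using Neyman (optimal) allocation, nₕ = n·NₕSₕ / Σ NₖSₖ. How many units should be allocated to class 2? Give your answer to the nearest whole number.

1: NₕSₕ = 1932·1071 = 2069172
2: NₕSₕ = 11900·1383 = 16457700
3: NₕSₕ = 11557·1522 = 17589754
4: NₕSₕ = 9345·1636 = 15288420
5: NₕSₕ = 8823·1007 = 8884761
Σ NₕSₕ = 60289807.
n_2 = 150·16457700/60289807 = 40.946... → 41.

41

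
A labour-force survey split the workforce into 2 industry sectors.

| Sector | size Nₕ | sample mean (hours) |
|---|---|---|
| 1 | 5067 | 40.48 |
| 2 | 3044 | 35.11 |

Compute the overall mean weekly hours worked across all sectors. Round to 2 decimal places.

38.46

N = 5067 + 3044 = 8111.
Weight each subgroup mean by Nₕ/N and sum.
Σ Nₕx̄ₕ = 5067·40.48 + 3044·35.11 = 205112.16 + 106874.84 = 311987.
Divide by N: 311987 / 8111 = 38.4647... → 38.46.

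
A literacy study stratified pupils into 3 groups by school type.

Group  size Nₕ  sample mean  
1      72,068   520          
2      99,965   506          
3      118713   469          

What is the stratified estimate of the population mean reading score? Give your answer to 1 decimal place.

N = 72068 + 99965 + 118713 = 290746.
The stratified mean weights each stratum mean by its population share Nₕ/N.
Σ Nₕx̄ₕ = 72068·520 + 99965·506 + 118713·469 = 37475360 + 50582290 + 55676397 = 143734047.
Divide by N: 143734047 / 290746 = 494.363... → 494.4.

494.4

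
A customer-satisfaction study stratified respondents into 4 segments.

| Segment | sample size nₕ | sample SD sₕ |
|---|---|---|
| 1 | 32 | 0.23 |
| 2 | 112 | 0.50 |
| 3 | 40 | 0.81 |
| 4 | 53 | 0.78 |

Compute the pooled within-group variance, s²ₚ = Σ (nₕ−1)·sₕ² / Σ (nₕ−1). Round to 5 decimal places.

0.37174

1: (32−1)·0.23² = 31·0.0529 = 1.6399
2: (112−1)·0.50² = 111·0.25 = 27.75
3: (40−1)·0.81² = 39·0.6561 = 25.5879
4: (53−1)·0.78² = 52·0.6084 = 31.6368
Numerator = 86.6146; denominator = Σ(nₕ−1) = 233.
s²ₚ = 86.6146/233 = 0.3717365... → 0.37174.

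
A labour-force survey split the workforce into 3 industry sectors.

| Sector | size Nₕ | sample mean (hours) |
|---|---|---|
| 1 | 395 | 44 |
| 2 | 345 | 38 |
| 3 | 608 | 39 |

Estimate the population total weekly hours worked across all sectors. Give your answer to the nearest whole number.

54202

1: 395·44 = 17380
2: 345·38 = 13110
3: 608·39 = 23712
τ̂ = Σ Nₕx̄ₕ = 54202.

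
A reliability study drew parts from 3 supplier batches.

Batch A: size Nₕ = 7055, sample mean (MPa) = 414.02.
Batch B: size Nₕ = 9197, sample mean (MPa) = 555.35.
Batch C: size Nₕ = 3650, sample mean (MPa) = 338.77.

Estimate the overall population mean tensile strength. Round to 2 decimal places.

N = 7055 + 9197 + 3650 = 19902.
Overall mean = Σ (Nₕ/N)·x̄ₕ — weight by population share, not a simple average.
Σ Nₕx̄ₕ = 7055·414.02 + 9197·555.35 + 3650·338.77 = 2920911.1 + 5107553.95 + 1236510.5 = 9264975.55.
Divide by N: 9264975.55 / 19902 = 465.5299... → 465.53.

465.53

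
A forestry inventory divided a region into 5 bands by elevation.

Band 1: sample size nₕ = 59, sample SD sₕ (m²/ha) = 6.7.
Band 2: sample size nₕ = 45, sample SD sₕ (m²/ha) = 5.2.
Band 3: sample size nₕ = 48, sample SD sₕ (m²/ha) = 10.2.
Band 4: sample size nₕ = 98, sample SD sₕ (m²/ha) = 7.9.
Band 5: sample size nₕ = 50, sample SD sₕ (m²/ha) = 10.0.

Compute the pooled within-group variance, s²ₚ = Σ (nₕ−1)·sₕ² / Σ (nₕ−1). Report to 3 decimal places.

66.566

1: (59−1)·6.7² = 58·44.89 = 2603.62
2: (45−1)·5.2² = 44·27.04 = 1189.76
3: (48−1)·10.2² = 47·104.04 = 4889.88
4: (98−1)·7.9² = 97·62.41 = 6053.77
5: (50−1)·10.0² = 49·100 = 4900
Numerator = 19637.03; denominator = Σ(nₕ−1) = 295.
s²ₚ = 19637.03/295 = 66.56620... → 66.566.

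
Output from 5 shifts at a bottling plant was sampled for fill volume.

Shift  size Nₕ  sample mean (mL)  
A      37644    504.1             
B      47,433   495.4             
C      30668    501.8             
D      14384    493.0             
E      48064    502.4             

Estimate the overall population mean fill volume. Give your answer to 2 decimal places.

500.03

x̄_st = (Σ Nₕx̄ₕ) / (Σ Nₕ) = (37644·504.1 + 47433·495.4 + 30668·501.8 + 14384·493.0 + 48064·502.4) / 178193
= 89102516.6 / 178193 = 500.0338... → 500.03.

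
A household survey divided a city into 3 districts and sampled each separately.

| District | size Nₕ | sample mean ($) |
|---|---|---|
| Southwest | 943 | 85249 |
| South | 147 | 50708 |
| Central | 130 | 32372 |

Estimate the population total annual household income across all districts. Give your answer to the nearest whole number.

92052243

Southwest: 943·85249 = 80389807
South: 147·50708 = 7454076
Central: 130·32372 = 4208360
τ̂ = Σ Nₕx̄ₕ = 92052243.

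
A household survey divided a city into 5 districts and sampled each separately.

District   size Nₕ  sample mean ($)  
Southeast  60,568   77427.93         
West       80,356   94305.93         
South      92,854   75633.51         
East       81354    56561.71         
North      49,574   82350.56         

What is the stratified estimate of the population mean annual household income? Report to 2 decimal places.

x̄_st = (Σ Nₕx̄ₕ) / (Σ Nₕ) = (60568·77427.93 + 80356·94305.93 + 92854·75633.51 + 81354·56561.71 + 49574·82350.56) / 364706
= 27974544129.64 / 364706 = 76704.3705... → 76704.37.

76704.37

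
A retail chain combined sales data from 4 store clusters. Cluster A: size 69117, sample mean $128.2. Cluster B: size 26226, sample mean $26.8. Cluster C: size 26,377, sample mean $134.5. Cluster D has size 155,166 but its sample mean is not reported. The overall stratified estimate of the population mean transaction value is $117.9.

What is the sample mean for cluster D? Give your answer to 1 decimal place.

Σ Nₕx̄ₕ = N·μ, so 155166·x̄_D = 276886·117.9 − (69117·128.2 + 26226·26.8 + 26377·134.5).
= 32644859.4 − 13111362.7 = 19533496.7.
x̄_D = 19533496.7 / 155166 = 125.888... → 125.9.

125.9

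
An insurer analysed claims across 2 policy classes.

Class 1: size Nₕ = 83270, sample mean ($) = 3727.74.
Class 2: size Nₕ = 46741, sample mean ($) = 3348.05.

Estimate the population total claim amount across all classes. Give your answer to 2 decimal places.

Estimate total by summing Nₕ·x̄ₕ over strata.
83270·3727.74 + 46741·3348.05 = 310408909.8 + 156491205.05 = 466900114.85.

466900114.85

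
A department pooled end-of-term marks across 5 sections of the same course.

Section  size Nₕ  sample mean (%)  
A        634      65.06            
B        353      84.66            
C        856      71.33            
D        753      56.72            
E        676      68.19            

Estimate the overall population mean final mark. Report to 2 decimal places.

N = 3272; weights Wₕ = Nₕ/N = (0.1938, 0.1079, 0.2616, 0.2301, 0.2066).
x̄_st = Σ Wₕ·x̄ₕ = 0.1938·65.06 + 0.1079·84.66 + 0.2616·71.33 + 0.2301·56.72 + 0.2066·68.19 ≈ 67.5422...
→ 67.54.

67.54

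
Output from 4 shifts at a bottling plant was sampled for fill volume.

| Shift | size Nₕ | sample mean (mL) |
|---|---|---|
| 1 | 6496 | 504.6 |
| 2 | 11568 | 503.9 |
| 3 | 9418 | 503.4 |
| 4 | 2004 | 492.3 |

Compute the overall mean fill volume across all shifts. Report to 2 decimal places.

N = 29486; weights Wₕ = Nₕ/N = (0.2203, 0.3923, 0.3194, 0.0680).
x̄_st = Σ Wₕ·x̄ₕ = 0.2203·504.6 + 0.3923·503.9 + 0.3194·503.4 + 0.0680·492.3 ≈ 503.1061...
→ 503.11.

503.11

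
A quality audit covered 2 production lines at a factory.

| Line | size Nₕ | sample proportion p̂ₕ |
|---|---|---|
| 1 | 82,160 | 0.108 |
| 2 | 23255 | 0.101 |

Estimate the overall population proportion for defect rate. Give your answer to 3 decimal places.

N = 82160 + 23255 = 105415.
Overall proportion = Σ (Nₕ/N)·p̂ₕ.
Σ Nₕp̂ₕ = 8873.28 + 2348.755 = 11222.035.
11222.035 / 105415 = 0.10646... → 0.106.

0.106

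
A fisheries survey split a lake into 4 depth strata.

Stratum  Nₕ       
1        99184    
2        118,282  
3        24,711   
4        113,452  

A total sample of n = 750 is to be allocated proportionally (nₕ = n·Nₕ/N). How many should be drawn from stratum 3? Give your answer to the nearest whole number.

52

N = 99184 + 118282 + 24711 + 113452 = 355629.
n_3 = 750·24711/355629 = 52.114... → 52.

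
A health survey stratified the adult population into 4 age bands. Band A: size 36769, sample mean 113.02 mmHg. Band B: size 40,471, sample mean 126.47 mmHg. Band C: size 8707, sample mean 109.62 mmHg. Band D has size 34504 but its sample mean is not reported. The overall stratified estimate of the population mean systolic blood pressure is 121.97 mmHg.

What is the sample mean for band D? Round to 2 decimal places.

129.35

N = 36769 + 40471 + 8707 + 34504 = 120451.
Overall total = μ·N = 121.97·120451 = 14691408.47.
Subtract the known strata: 36769·113.02 + 40471·126.47 + 8707·109.62 = 10228461.09.
Remaining total for band D: 14691408.47 − 10228461.09 = 4462947.38.
Divide by its size: 4462947.38 / 34504 = 129.3458... → 129.35.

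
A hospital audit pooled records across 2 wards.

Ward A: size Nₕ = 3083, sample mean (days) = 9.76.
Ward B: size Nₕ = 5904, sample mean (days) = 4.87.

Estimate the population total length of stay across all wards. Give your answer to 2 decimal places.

A: 3083·9.76 = 30090.08
B: 5904·4.87 = 28752.48
τ̂ = Σ Nₕx̄ₕ = 58842.56.

58842.56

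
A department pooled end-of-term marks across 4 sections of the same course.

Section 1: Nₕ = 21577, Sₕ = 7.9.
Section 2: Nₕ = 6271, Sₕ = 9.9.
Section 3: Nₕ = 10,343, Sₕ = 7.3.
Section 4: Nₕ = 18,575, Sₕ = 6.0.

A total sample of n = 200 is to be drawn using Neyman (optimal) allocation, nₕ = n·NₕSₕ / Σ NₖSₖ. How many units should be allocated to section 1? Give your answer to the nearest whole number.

81

Σ NₕSₕ = 21577·7.9 + 6271·9.9 + 10343·7.3 + 18575·6.0 = 419495.1.
Share for 1: 170458.3/419495.1 = 0.40634.
n_1 = 200 × 0.40634 = 81.268... → 81.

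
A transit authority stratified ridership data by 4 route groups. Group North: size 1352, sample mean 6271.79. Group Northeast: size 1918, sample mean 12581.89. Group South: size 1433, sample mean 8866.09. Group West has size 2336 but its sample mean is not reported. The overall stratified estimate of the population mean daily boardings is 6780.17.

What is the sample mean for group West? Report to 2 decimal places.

1031.24

N = 1352 + 1918 + 1433 + 2336 = 7039.
Overall total = μ·N = 6780.17·7039 = 47725616.63.
Subtract the known strata: 1352·6271.79 + 1918·12581.89 + 1433·8866.09 = 45316632.07.
Remaining total for group West: 47725616.63 − 45316632.07 = 2408984.56.
Divide by its size: 2408984.56 / 2336 = 1031.2434... → 1031.24.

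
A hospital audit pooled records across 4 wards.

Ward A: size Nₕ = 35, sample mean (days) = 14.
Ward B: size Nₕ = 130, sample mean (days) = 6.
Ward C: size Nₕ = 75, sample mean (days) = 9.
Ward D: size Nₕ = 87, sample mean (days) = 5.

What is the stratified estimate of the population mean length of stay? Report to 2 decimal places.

7.28

N = 35 + 130 + 75 + 87 = 327.
Weight each subgroup mean by Nₕ/N and sum.
Σ Nₕx̄ₕ = 35·14 + 130·6 + 75·9 + 87·5 = 490 + 780 + 675 + 435 = 2380.
Divide by N: 2380 / 327 = 7.2783... → 7.28.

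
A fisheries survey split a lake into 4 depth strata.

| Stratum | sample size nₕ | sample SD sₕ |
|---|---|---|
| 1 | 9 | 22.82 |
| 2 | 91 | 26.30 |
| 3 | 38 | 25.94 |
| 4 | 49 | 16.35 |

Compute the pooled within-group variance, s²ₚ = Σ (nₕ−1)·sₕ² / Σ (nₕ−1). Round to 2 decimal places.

1: (9−1)·22.82² = 8·520.7524 = 4166.0192
2: (91−1)·26.30² = 90·691.69 = 62252.1
3: (38−1)·25.94² = 37·672.8836 = 24896.6932
4: (49−1)·16.35² = 48·267.3225 = 12831.48
Numerator = 104146.2924; denominator = Σ(nₕ−1) = 183.
s²ₚ = 104146.2924/183 = 569.1054... → 569.11.

569.11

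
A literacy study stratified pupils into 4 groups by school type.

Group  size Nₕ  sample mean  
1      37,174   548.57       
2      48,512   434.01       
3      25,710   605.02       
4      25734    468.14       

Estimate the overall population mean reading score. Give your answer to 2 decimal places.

503.53

N = 137130; weights Wₕ = Nₕ/N = (0.2711, 0.3538, 0.1875, 0.1877).
x̄_st = Σ Wₕ·x̄ₕ = 0.2711·548.57 + 0.3538·434.01 + 0.1875·605.02 + 0.1877·468.14 ≈ 503.5325...
→ 503.53.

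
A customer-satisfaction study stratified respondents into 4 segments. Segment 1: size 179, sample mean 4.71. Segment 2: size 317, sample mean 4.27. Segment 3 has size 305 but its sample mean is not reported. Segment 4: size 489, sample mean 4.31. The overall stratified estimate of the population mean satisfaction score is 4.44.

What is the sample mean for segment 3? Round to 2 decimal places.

4.67

Σ Nₕx̄ₕ = N·μ, so 305·x̄_3 = 1290·4.44 − (179·4.71 + 317·4.27 + 489·4.31).
= 5727.6 − 4304.27 = 1423.33.
x̄_3 = 1423.33 / 305 = 4.6667... → 4.67.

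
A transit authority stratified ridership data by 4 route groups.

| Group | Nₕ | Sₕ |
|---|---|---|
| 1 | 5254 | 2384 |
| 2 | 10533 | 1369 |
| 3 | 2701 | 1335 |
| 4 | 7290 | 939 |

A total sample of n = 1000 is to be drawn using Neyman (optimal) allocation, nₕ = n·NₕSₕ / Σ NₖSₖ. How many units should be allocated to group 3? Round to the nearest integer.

96

Σ NₕSₕ = 5254·2384 + 10533·1369 + 2701·1335 + 7290·939 = 37396358.
Share for 3: 3605835/37396358 = 0.09642.
n_3 = 1000 × 0.09642 = 96.422... → 96.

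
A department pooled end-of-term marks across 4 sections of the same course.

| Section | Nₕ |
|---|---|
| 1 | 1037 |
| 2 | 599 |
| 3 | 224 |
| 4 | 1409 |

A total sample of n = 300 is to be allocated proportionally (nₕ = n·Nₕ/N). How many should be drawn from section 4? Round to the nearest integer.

129

N = 1037 + 599 + 224 + 1409 = 3269.
n_4 = 300·1409/3269 = 129.306... → 129.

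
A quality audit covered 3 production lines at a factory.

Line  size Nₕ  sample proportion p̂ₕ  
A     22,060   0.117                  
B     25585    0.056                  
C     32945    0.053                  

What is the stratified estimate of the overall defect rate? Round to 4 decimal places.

0.0715

Wₕ = Nₕ/N with N = 80590: 0.2737, 0.3175, 0.4088.
p̂_st = 0.2737·0.117 + 0.3175·0.056 + 0.4088·0.053 ≈ 0.071471... → 0.0715.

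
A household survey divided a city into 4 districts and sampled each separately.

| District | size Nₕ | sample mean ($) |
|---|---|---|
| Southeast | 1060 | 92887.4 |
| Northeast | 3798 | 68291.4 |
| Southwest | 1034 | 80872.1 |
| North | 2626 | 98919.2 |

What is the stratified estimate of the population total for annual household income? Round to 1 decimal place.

701214951.8

Southeast: 1060·92887.4 = 98460644
Northeast: 3798·68291.4 = 259370737.2
Southwest: 1034·80872.1 = 83621751.4
North: 2626·98919.2 = 259761819.2
τ̂ = Σ Nₕx̄ₕ = 701214951.8.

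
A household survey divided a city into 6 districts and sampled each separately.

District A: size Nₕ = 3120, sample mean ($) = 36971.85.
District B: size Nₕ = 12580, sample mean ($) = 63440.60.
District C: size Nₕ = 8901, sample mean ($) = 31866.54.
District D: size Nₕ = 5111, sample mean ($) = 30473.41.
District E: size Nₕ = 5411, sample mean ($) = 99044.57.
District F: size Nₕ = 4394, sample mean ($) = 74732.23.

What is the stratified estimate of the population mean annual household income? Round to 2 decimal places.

56105.78

N = 3120 + 12580 + 8901 + 5111 + 5411 + 4394 = 39517.
Weight each subgroup mean by Nₕ/N and sum.
Σ Nₕx̄ₕ = 3120·36971.85 + 12580·63440.60 + 8901·31866.54 + 5111·30473.41 + 5411·99044.57 + 4394·74732.23 = 115352172 + 798082748 + 283644072.54 + 155749598.51 + 535930168.27 + 328373418.62 = 2217132177.94.
Divide by N: 2217132177.94 / 39517 = 56105.7818... → 56105.78.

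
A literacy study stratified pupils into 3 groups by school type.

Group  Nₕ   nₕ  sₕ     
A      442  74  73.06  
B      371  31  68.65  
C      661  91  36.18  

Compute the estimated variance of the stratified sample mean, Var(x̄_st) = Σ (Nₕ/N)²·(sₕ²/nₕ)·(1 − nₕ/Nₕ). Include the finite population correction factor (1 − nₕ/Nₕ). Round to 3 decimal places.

N = 1474; Wₕ = Nₕ/N.
group A: (442/1474)²·73.06²/74·(1 − 74/442) = 5.400112
group B: (371/1474)²·68.65²/31·(1 − 31/371) = 8.826271
group C: (661/1474)²·36.18²/91·(1 − 91/661) = 2.494463
Sum = 16.720846 → 16.721.

16.721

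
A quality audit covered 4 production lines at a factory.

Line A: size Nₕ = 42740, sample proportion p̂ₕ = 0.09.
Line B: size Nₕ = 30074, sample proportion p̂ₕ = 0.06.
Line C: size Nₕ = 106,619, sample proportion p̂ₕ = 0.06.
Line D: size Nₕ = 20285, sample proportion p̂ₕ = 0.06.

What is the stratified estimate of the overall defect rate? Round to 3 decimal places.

0.066

Wₕ = Nₕ/N with N = 199718: 0.2140, 0.1506, 0.5338, 0.1016.
p̂_st = 0.2140·0.09 + 0.1506·0.06 + 0.5338·0.06 + 0.1016·0.06 ≈ 0.06642... → 0.066.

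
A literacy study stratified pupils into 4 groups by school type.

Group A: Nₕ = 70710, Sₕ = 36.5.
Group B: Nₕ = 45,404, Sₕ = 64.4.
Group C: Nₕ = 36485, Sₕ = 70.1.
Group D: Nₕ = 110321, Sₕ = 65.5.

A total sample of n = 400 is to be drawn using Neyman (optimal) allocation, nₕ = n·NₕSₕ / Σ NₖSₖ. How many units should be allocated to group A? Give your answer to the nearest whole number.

68

Σ NₕSₕ = 70710·36.5 + 45404·64.4 + 36485·70.1 + 110321·65.5 = 15288556.6.
Share for A: 2580915/15288556.6 = 0.16881.
n_A = 400 × 0.16881 = 67.525... → 68.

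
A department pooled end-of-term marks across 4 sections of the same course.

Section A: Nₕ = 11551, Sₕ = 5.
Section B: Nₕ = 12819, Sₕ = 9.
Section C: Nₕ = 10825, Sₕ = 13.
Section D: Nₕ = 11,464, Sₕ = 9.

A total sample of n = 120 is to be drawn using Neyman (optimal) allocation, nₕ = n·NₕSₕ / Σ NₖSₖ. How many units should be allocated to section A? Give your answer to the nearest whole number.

A: NₕSₕ = 11551·5 = 57755
B: NₕSₕ = 12819·9 = 115371
C: NₕSₕ = 10825·13 = 140725
D: NₕSₕ = 11464·9 = 103176
Σ NₕSₕ = 417027.
n_A = 120·57755/417027 = 16.619... → 17.

17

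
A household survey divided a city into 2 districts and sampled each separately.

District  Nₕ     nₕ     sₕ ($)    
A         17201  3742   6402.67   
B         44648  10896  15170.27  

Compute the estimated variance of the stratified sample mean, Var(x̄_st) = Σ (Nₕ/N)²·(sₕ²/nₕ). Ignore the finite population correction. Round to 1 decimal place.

11854.1

N = 61849; Wₕ = Nₕ/N.
district A: (17201/61849)²·6402.67²/3742 = 847.3454
district B: (44648/61849)²·15170.27²/10896 = 11006.7266
Sum = 11854.0721 → 11854.1.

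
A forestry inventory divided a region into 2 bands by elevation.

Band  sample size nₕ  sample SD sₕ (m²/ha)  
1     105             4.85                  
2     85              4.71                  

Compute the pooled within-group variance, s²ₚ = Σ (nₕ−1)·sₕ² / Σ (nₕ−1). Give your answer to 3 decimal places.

22.924

Degrees of freedom: 104 + 84 = 188.
Σ(nₕ−1)sₕ² = 104·23.5225 + 84·22.1841 = 4309.8044.
s²ₚ = 4309.8044 / 188 = 22.92449... → 22.924.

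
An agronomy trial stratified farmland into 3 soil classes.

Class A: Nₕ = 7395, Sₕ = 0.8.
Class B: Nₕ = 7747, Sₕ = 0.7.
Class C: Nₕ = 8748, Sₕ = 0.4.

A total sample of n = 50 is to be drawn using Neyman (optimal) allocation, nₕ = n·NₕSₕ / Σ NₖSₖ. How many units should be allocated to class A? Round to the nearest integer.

Σ NₕSₕ = 7395·0.8 + 7747·0.7 + 8748·0.4 = 14838.1.
Share for A: 5916/14838.1 = 0.39870.
n_A = 50 × 0.39870 = 19.935... → 20.

20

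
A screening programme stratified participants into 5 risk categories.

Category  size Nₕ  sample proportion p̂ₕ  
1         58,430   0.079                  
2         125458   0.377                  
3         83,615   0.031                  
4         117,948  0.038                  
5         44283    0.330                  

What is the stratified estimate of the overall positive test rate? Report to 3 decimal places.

0.171

N = 58430 + 125458 + 83615 + 117948 + 44283 = 429734.
Overall proportion = Σ (Nₕ/N)·p̂ₕ.
Σ Nₕp̂ₕ = 4615.97 + 47297.666 + 2592.065 + 4482.024 + 14613.39 = 73601.115.
73601.115 / 429734 = 0.17127... → 0.171.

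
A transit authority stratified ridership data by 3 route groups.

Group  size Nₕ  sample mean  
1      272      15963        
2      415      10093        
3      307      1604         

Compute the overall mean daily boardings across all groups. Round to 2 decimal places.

9077.42

N = 994; weights Wₕ = Nₕ/N = (0.2736, 0.4175, 0.3089).
x̄_st = Σ Wₕ·x̄ₕ = 0.2736·15963 + 0.4175·10093 + 0.3089·1604 ≈ 9077.4235...
→ 9077.42.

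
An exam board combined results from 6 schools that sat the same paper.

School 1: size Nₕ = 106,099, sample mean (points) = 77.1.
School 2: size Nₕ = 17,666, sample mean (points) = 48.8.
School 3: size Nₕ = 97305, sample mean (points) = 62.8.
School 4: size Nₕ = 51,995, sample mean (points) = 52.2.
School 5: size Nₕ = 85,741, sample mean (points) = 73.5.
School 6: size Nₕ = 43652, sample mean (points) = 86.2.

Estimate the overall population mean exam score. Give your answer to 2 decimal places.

N = 106099 + 17666 + 97305 + 51995 + 85741 + 43652 = 402458.
Overall mean = Σ (Nₕ/N)·x̄ₕ — weight by population share, not a simple average.
Σ Nₕx̄ₕ = 106099·77.1 + 17666·48.8 + 97305·62.8 + 51995·52.2 + 85741·73.5 + 43652·86.2 = 8180232.9 + 862100.8 + 6110754 + 2714139 + 6301963.5 + 3762802.4 = 27931992.6.
Divide by N: 27931992.6 / 402458 = 69.4035... → 69.40.

69.40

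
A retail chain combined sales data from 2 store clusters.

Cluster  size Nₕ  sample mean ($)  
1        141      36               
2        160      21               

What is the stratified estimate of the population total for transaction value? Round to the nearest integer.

8436

1: 141·36 = 5076
2: 160·21 = 3360
τ̂ = Σ Nₕx̄ₕ = 8436.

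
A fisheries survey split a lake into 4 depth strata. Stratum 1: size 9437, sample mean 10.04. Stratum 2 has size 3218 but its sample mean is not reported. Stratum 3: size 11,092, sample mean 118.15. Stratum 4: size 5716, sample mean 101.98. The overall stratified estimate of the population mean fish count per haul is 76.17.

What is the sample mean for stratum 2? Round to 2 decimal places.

79.56

N = 9437 + 3218 + 11092 + 5716 = 29463.
Overall total = μ·N = 76.17·29463 = 2244196.71.
Subtract the known strata: 9437·10.04 + 11092·118.15 + 5716·101.98 = 1988184.96.
Remaining total for stratum 2: 2244196.71 − 1988184.96 = 256011.75.
Divide by its size: 256011.75 / 3218 = 79.5562... → 79.56.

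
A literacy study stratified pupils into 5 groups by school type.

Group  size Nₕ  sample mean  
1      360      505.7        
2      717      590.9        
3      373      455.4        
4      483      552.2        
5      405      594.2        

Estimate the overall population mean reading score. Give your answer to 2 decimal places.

x̄_st = (Σ Nₕx̄ₕ) / (Σ Nₕ) = (360·505.7 + 717·590.9 + 373·455.4 + 483·552.2 + 405·594.2) / 2338
= 1282955.1 / 2338 = 548.7404... → 548.74.

548.74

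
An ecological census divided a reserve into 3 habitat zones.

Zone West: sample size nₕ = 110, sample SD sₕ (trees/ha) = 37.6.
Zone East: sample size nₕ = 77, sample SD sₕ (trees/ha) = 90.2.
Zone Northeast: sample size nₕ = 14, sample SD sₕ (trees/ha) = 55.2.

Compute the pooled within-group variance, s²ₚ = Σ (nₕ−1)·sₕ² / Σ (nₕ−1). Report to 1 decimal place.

West: (110−1)·37.6² = 109·1413.76 = 154099.84
East: (77−1)·90.2² = 76·8136.04 = 618339.04
Northeast: (14−1)·55.2² = 13·3047.04 = 39611.52
Numerator = 812050.4; denominator = Σ(nₕ−1) = 198.
s²ₚ = 812050.4/198 = 4101.265... → 4101.3.

4101.3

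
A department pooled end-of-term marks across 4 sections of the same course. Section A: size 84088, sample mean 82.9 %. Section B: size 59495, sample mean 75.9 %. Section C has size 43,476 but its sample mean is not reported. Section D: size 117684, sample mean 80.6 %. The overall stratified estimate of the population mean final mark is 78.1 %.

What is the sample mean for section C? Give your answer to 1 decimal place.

N = 84088 + 59495 + 43476 + 117684 = 304743.
Overall total = μ·N = 78.1·304743 = 23800428.3.
Subtract the known strata: 84088·82.9 + 59495·75.9 + 117684·80.6 = 20971896.1.
Remaining total for section C: 23800428.3 − 20971896.1 = 2828532.2.
Divide by its size: 2828532.2 / 43476 = 65.060... → 65.1.

65.1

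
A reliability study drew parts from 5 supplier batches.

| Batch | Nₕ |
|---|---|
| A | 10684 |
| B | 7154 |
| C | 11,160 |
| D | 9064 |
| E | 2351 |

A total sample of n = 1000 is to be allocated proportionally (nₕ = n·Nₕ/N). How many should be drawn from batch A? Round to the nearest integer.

N = 10684 + 7154 + 11160 + 9064 + 2351 = 40413.
n_A = 1000·10684/40413 = 264.370... → 264.

264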